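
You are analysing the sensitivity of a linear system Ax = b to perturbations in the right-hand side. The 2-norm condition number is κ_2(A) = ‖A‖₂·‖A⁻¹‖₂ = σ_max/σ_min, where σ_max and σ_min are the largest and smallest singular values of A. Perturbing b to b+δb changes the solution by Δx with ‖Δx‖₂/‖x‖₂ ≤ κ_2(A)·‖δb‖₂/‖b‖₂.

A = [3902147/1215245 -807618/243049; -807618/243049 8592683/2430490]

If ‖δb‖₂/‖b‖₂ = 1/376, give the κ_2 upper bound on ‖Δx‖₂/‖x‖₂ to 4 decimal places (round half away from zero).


AᵀA = [37494556549/1756029025 -7873064073/351205805; -7873064073/351205805 165349446529/7024116100]; tr = 14997749/334084, det = 20151121/208802500
eigenvalues of AᵀA: λ = (tr ± √(tr²−4·det))/2 = 4489/100, 4489/2088025
κ = σ_max/σ_min = (67/10)/(67/1445) = 144.5000
bound on ‖Δx‖/‖x‖: κ·ε = 144.5000·1/376 = 0.3843

0.3843


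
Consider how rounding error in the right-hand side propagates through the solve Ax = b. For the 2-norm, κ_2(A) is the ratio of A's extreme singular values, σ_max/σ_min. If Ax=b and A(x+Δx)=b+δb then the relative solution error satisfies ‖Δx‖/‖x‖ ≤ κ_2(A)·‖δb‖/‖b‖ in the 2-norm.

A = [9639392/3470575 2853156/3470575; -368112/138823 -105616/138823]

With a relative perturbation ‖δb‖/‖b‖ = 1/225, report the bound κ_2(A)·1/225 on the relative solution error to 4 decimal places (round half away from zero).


M = AᵀA = [211188354304/14322105625 61595436672/14322105625; 61595436672/14322105625 17969335696/14322105625]. tr(M)=366652304/22915369, det(M)=102400/22915369
char-poly roots: 16 and 6400/22915369
κ = σ_max/σ_min = 4/(80/4787) = 239.3500
κ_2(A)·‖δb‖/‖b‖ = 1.0638

1.0638


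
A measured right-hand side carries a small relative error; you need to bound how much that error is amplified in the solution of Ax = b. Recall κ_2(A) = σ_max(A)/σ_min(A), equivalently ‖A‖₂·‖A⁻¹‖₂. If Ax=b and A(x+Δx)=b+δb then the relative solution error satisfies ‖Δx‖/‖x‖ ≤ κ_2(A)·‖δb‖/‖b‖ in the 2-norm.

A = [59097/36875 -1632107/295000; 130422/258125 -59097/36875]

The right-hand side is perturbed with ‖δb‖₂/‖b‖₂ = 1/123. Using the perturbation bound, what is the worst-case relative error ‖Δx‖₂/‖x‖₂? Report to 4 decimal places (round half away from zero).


M = AᵀA = [301024341/106605625 -1178926053/121835000; -1178926053/121835000 4619664649/139240000]. tr(M)=393006601/10916416, det(M)=140625/2729104
λ_max, λ_min = (393006601/10916416 ± √154429626493573201/119168138285056)/2 = 36, 15625/10916416
σ_max=√36=6, σ_min=√(15625/10916416)=(125/3304) → κ = 158.5920
worst-case relative error ≤ 158.5920 × 1/123 = 1.2894

1.2894


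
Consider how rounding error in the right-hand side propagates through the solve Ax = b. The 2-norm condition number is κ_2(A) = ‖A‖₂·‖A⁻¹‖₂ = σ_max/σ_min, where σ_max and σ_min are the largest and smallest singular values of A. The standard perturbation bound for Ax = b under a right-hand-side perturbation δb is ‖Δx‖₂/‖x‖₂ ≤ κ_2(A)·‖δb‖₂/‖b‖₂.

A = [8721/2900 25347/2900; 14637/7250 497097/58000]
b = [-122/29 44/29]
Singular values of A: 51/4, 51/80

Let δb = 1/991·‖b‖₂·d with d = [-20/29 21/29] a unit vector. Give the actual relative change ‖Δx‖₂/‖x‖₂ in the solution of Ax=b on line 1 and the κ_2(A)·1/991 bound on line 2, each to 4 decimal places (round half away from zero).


0.0011
0.0202

largest singular value 51/4, smallest 51/80
condition number: (51/4) ÷ (51/80) = 20.0000
perturbation bound = 20.0000·1/991 = 0.0202
solve Ax = b  →  x = [-6.0675 1.6063]
‖b‖₂ = 4.4721 and ‖x‖₂ = 6.2765
re-solving with b+δb shifts x by Δx of norm 0.0071
dividing the unrounded norms, ‖Δx‖/‖x‖ = 0.0011
tightness: 0.0011 against a bound of 0.0202 (unrounded ratio ≈ 0.0559)


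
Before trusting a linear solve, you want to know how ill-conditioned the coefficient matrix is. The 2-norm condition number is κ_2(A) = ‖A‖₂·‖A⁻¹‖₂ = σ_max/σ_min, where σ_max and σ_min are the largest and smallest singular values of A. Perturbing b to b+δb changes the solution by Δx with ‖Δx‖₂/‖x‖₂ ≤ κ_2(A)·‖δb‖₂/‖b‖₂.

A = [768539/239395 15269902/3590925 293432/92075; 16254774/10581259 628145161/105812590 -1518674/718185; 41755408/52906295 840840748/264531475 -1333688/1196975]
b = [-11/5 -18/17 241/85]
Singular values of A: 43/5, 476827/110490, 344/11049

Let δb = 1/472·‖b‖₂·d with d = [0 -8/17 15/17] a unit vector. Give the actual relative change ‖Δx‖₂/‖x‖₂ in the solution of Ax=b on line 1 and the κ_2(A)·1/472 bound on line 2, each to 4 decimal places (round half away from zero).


0.0026
0.5852

σ_max = 43/5, σ_min = 344/11049
κ_2(A) = (43/5) / (344/11049) = 276.2250
perturbation bound = 276.2250·1/472 = 0.5852
solve Ax = b  →  x = [-82.3127 34.1710 36.6328]
‖b‖₂ = 3.7417 and ‖x‖₂ = 96.3587
with δb = [0.0000 -0.0037 0.0070], A·Δx = δb → ‖Δx‖ = 0.2546
dividing the unrounded norms, ‖Δx‖/‖x‖ = 0.0026
tightness: 0.0026 against a bound of 0.5852 (unrounded ratio ≈ 0.0045)


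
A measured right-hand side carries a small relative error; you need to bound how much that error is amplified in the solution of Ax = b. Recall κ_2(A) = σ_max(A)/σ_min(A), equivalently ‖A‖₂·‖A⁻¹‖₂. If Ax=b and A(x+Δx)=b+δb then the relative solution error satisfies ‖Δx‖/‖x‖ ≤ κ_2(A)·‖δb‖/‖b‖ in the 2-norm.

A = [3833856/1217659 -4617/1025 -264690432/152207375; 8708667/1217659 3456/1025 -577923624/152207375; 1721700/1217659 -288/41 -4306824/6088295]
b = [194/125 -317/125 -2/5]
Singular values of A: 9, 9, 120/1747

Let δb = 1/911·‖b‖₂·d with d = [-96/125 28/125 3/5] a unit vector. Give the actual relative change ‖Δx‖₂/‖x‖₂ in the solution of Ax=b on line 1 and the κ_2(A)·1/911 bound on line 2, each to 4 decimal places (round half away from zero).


0.0016
0.1438

from the listed singular values, σ₁ = 9, σ_n = 120/1747
κ_2(A) = 9 / (120/1747) = 131.0250
κ_2(A)·‖δb‖/‖b‖ = 0.1438
solve Ax = b  →  x = [-13.8717 -0.1572 -25.6006]
‖b‖ = 3.0000, ‖x‖ = 29.1177
with δb = [-0.0025 0.0007 0.0020], A·Δx = δb → ‖Δx‖ = 0.0479
realised ‖Δx‖/‖x‖ = 0.0016
realised/bound (from unrounded values) ≈ 0.0114


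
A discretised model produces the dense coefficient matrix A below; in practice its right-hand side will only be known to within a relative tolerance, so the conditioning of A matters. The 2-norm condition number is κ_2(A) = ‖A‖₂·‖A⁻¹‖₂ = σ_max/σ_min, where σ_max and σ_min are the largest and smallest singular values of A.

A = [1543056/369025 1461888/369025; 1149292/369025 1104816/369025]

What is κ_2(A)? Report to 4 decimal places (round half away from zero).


form AᵀA = [148075756816/5447178025 5640849984/217887121; 5640849984/217887121 134309396736/5447178025] with trace 335773072/6477025 and determinant 5308416/161925625
eigenvalues of AᵀA: λ = (tr ± √(tr²−4·det))/2 = 1296/25, 4096/6477025
κ_2(A) = √(λ_max/λ_min) = √((1296/25) / (4096/6477025)) = 286.3125

286.3125


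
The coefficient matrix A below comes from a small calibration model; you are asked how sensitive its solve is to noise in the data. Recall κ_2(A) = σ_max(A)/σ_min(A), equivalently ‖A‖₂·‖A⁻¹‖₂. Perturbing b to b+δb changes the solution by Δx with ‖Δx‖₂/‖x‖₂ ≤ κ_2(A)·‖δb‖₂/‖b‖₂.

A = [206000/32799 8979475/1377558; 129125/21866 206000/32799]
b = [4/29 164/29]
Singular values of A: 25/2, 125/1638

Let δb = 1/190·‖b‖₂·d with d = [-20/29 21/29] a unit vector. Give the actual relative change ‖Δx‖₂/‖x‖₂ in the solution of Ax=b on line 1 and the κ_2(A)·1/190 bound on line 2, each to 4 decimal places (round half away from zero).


largest singular value 25/2, smallest 125/1638
κ_2(A) = (25/2) / (125/1638) = 163.8000
perturbation bound = 163.8000·1/190 = 0.8621
solve Ax = b  →  x = [-37.7357 36.3807]
2-norm of b is 5.6569; of x, 52.4170
re-solving with b+δb shifts x by Δx of norm 0.3901
dividing the unrounded norms, ‖Δx‖/‖x‖ = 0.0074
so the bound overstates the realised error by a factor of ≈ 115.8262 (computed from the unrounded values)

0.0074
0.8621


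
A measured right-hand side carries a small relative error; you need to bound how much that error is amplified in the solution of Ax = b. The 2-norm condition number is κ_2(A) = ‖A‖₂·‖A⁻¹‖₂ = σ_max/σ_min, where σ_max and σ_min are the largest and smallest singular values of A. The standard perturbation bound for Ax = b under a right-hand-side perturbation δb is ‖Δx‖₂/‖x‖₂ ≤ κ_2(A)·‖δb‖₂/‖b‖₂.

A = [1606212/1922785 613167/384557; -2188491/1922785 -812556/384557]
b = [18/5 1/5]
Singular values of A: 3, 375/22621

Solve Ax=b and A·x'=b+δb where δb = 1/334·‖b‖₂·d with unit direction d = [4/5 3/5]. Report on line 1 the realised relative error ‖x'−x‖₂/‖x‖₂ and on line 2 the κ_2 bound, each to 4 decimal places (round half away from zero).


largest singular value 3, smallest 375/22621
κ = σ_max/σ_min = 3/(375/22621) = 180.9680
worst-case relative error ≤ 180.9680 × 1/334 = 0.5418
solve Ax = b  →  x = [-159.3639 85.7496]
‖b‖ = 3.6056, ‖x‖ = 180.9692
δb = ε·‖b‖·d = [0.0086 0.0065]; solving A·Δx = δb gives ‖Δx‖ = 0.6512
relative error = 0.0036
realised/bound (from unrounded values) ≈ 0.0066

0.0036
0.5418


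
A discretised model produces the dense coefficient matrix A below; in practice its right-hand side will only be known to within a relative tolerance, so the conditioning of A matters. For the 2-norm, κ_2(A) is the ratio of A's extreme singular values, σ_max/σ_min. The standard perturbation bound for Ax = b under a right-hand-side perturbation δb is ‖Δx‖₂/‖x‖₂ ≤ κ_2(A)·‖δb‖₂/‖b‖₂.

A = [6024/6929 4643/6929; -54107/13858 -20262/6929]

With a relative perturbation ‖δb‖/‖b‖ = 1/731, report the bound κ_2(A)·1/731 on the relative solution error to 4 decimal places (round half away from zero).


form AᵀA = [1827913/114244 342729/28561; 342729/28561 257053/28561] with trace 2856125/114244 and determinant 625/114244
eigenvalues of AᵀA: λ = (tr ± √(tr²−4·det))/2 = 25, 25/114244
κ = σ_max/σ_min = 5/(5/338) = 338.0000
worst-case relative error ≤ 338.0000 × 1/731 = 0.4624

0.4624


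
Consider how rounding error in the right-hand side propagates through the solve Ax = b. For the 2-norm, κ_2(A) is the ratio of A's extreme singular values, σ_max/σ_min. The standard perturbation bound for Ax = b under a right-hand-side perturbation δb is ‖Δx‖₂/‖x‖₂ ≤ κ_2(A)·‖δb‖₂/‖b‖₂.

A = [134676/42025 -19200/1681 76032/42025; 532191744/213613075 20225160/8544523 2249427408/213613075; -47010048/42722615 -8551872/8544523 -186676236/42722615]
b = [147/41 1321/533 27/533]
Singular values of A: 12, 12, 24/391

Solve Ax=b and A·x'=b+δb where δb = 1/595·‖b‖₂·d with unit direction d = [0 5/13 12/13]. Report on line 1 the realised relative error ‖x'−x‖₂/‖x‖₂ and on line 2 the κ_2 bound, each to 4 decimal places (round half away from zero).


0.0073
0.3286

largest singular value 12, smallest 24/391
κ = σ_max/σ_min = 12/(24/391) = 195.5000
κ_2(A)·‖δb‖/‖b‖ = 0.3286
solve Ax = b  →  x = [-15.1359 -3.8201 4.6750]
2-norm of b is 4.3589; of x, 16.2955
with δb = [0.0000 0.0028 0.0068], A·Δx = δb → ‖Δx‖ = 0.1194
relative error = 0.0073
tightness: 0.0073 against a bound of 0.3286 (unrounded ratio ≈ 0.0223)


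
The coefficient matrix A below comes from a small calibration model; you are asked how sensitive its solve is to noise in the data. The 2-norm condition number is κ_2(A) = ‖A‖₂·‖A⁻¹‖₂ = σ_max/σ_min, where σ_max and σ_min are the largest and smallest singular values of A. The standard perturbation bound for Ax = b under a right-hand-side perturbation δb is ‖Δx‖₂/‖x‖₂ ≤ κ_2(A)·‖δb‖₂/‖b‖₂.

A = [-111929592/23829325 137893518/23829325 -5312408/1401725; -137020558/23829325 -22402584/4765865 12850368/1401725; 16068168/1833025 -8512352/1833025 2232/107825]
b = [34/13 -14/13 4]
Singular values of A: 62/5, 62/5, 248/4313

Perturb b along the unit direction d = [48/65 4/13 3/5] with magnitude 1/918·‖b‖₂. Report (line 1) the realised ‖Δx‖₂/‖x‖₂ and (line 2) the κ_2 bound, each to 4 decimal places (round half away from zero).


0.0013
0.2349

from the listed singular values, σ₁ = 62/5, σ_n = 248/4313
κ = σ_max/σ_min = (62/5)/(248/4313) = 215.6500
worst-case relative error ≤ 215.6500 × 1/918 = 0.2349
solve Ax = b  →  x = [26.3769 49.1139 41.6097]
2-norm of b is 4.8990; of x, 69.5649
re-solving with b+δb shifts x by Δx of norm 0.0928
dividing the unrounded norms, ‖Δx‖/‖x‖ = 0.0013
tightness: 0.0013 against a bound of 0.2349 (unrounded ratio ≈ 0.0057)


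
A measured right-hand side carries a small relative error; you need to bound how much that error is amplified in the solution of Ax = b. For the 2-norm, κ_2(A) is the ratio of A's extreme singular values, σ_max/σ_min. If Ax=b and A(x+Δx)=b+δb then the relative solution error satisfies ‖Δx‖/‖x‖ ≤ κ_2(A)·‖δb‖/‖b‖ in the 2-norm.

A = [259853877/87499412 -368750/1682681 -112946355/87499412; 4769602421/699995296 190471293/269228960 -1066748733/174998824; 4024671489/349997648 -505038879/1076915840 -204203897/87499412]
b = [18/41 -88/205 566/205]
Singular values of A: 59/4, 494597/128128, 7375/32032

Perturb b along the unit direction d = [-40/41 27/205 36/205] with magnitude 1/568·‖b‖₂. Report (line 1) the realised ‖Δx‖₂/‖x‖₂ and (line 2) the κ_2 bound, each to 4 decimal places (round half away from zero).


σ_max = 59/4, σ_min = 7375/32032
κ = σ_max/σ_min = (59/4)/(7375/32032) = 64.0640
worst-case relative error ≤ 64.0640 × 1/568 = 0.1128
solve Ax = b  →  x = [0.3196 -0.1137 0.4144]
2-norm of b is 2.8284; of x, 0.5356
Δx = A⁻¹·δb where δb = 1/568·2.8284·d; ‖Δx‖ = 0.0216
relative error = 0.0404
tightness: 0.0404 against a bound of 0.1128 (unrounded ratio ≈ 0.3581)

0.0404
0.1128


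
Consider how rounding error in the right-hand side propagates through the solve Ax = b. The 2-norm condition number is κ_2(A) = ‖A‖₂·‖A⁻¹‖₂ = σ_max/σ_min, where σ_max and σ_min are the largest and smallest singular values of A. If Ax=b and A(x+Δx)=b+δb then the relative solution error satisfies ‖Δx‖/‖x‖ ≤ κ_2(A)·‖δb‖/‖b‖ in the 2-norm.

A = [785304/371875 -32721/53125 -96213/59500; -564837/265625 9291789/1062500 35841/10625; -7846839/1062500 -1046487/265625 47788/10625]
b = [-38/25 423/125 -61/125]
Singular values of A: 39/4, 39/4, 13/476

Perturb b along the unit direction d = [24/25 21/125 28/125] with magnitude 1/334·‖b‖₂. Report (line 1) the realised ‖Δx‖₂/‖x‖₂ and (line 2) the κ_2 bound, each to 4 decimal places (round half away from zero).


from the listed singular values, σ₁ = 39/4, σ_n = 13/476
condition number: (39/4) ÷ (13/476) = 357.0000
bound on ‖Δx‖/‖x‖: κ·ε = 357.0000·1/334 = 1.0689
solve Ax = b  →  x = [-21.1618 6.4927 -29.1692]
‖b‖₂ = 3.7417 and ‖x‖₂ = 36.6173
re-solving with b+δb shifts x by Δx of norm 0.4102
dividing the unrounded norms, ‖Δx‖/‖x‖ = 0.0112
tightness: 0.0112 against a bound of 1.0689 (unrounded ratio ≈ 0.0105)

0.0112
1.0689


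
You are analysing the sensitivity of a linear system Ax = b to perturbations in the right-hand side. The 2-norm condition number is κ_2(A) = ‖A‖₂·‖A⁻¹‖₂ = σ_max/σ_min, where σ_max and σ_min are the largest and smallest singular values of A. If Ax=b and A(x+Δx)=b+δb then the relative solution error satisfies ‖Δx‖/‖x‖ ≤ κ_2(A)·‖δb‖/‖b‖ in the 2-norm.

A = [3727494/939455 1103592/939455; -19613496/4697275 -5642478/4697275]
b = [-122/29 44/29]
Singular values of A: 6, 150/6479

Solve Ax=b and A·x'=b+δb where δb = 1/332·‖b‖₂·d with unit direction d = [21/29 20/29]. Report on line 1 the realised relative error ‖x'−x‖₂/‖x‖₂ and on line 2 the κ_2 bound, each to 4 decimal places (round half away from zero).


from the listed singular values, σ₁ = 6, σ_n = 150/6479
κ_2(A) = 6 / (150/6479) = 259.1600
bound on ‖Δx‖/‖x‖: κ·ε = 259.1600·1/332 = 0.7806
solve Ax = b  →  x = [23.5483 -83.1179]
2-norm of b is 4.4721; of x, 86.3892
with δb = [0.0098 0.0093], A·Δx = δb → ‖Δx‖ = 0.5818
dividing the unrounded norms, ‖Δx‖/‖x‖ = 0.0067
realised/bound (from unrounded values) ≈ 0.0086

0.0067
0.7806


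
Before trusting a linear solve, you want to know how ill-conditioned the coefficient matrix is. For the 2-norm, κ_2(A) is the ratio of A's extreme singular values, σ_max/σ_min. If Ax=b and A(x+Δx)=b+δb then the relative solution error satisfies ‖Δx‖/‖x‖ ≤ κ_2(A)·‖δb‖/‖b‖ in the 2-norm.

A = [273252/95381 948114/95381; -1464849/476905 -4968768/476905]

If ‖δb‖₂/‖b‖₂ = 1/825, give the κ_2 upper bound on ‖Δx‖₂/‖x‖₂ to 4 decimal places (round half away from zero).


form AᵀA = [4771045161/270438025 16355940552/270438025; 16355940552/270438025 56078072964/270438025] with trace 2433964725/10817521 and determinant 5062500/10817521
solving λ² − 2433964725/10817521·λ + 5062500/10817521 = 0 gives λ = 225, 22500/10817521
so κ_2 = √(225 / (22500/10817521)) = 328.9000
κ_2(A)·‖δb‖/‖b‖ = 0.3987

0.3987


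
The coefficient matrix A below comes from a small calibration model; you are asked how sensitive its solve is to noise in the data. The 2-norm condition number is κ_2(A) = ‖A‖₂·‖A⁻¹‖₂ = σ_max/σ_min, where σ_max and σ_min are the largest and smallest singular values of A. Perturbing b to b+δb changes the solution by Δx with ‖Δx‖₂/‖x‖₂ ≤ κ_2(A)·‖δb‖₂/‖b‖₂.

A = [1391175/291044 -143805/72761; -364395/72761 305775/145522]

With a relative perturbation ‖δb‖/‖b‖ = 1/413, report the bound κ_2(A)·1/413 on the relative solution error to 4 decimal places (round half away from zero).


form AᵀA = [4827476025/100721296 -502858125/25180324; -502858125/25180324 209533725/25180324] with trace 33524325/595984 and determinant 50625/2383936
λ_max, λ_min = (33524325/595984 ± √1123850195015625/355196928256)/2 = 225/4, 225/595984
so κ_2 = √((225/4) / (225/595984)) = 386.0000
κ_2(A)·‖δb‖/‖b‖ = 0.9346

0.9346


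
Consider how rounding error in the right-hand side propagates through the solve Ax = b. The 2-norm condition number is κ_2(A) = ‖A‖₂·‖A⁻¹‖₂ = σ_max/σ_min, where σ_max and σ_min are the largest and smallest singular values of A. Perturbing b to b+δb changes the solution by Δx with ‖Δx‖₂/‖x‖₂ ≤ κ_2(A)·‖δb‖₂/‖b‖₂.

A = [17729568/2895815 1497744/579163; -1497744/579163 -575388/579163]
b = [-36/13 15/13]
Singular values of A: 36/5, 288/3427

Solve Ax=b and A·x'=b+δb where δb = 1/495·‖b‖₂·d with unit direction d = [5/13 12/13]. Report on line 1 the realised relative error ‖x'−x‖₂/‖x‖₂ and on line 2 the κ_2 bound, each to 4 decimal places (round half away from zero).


from the listed singular values, σ₁ = 36/5, σ_n = 288/3427
κ = σ_max/σ_min = (36/5)/(288/3427) = 85.6750
perturbation bound = 85.6750·1/495 = 0.1731
solve Ax = b  →  x = [-0.3846 -0.1603]
‖b‖ = 3.0000, ‖x‖ = 0.4167
re-solving with b+δb shifts x by Δx of norm 0.0721
relative error = 0.1731
tightness: 0.1731 against a bound of 0.1731; the bound is attained (ratio 1)

0.1731
0.1731


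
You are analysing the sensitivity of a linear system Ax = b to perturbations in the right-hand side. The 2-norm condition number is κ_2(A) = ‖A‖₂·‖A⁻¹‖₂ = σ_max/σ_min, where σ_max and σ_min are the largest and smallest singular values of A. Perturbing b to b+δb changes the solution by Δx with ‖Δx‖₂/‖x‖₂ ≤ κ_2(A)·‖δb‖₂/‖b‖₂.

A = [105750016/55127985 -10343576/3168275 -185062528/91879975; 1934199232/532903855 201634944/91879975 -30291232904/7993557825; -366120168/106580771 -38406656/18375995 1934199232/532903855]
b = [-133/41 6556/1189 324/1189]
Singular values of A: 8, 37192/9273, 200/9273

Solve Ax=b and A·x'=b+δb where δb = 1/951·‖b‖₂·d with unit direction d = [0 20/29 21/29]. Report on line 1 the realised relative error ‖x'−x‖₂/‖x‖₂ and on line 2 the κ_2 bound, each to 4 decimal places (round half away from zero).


from the listed singular values, σ₁ = 8, σ_n = 200/9273
κ_2(A) = 8 / (200/9273) = 370.9200
perturbation bound = 370.9200·1/951 = 0.3900
solve Ax = b  →  x = [134.3543 1.0624 127.8450]
‖b‖₂ = 6.4031 and ‖x‖₂ = 185.4631
re-solving with b+δb shifts x by Δx of norm 0.3122
relative error = 0.0017
so the bound overstates the realised error by a factor of ≈ 231.7157 (computed from the unrounded values)

0.0017
0.3900


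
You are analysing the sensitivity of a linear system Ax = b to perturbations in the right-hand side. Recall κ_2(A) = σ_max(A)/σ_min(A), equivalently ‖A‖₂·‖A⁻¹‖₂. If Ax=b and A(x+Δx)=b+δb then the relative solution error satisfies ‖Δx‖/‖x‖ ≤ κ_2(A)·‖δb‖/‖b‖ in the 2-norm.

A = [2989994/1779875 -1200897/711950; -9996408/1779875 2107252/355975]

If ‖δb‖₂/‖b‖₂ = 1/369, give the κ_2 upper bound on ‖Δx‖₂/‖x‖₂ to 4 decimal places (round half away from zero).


AᵀA = [174189179236/5068728025 -36576461061/1013745605; -36576461061/1013745605 30726716113/810996484]; tr = 1741884209/24108100, det = 1336336/6027025
eigenvalues of AᵀA: λ = (tr ± √(tr²−4·det))/2 = 289/4, 18496/6027025
κ_2(A) = √(λ_max/λ_min) = √((289/4) / (18496/6027025)) = 153.4375
bound on ‖Δx‖/‖x‖: κ·ε = 153.4375·1/369 = 0.4158

0.4158


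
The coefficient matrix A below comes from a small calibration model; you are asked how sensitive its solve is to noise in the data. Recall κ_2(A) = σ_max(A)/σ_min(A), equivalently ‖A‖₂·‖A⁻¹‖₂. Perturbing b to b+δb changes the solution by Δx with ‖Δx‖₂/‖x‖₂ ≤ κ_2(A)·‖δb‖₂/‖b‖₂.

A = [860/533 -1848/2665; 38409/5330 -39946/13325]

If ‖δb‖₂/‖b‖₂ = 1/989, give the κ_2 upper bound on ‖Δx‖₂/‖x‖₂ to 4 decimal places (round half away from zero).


0.4044

M = AᵀA = [921601/16900 -479997/21125; -479997/21125 1000036/105625]. tr(M)=160001/2500, det(M)=16/625
λ_max, λ_min = (160001/2500 ± √25599680001/6250000)/2 = 64, 1/2500
κ_2(A) = √(λ_max/λ_min) = √(64 / (1/2500)) = 400.0000
κ_2(A)·‖δb‖/‖b‖ = 0.4044


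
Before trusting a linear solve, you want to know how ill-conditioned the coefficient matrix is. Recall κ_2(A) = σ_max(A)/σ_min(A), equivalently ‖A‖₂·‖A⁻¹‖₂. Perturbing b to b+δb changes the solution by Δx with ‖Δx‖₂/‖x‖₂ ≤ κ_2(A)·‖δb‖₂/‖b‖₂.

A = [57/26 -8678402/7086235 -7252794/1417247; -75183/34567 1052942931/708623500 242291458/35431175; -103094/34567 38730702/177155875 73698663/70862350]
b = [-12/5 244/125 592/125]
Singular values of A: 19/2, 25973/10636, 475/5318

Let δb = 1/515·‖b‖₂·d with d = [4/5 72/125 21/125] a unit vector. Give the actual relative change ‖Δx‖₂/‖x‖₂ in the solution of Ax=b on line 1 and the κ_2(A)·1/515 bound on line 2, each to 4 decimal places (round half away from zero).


largest singular value 19/2, smallest 475/5318
κ_2(A) = (19/2) / (475/5318) = 106.3600
κ_2(A)·‖δb‖/‖b‖ = 0.2065
solve Ax = b  →  x = [-1.6740 -0.0530 -0.2355]
‖b‖ = 5.6569, ‖x‖ = 1.6913
with δb = [0.0088 0.0063 0.0018], A·Δx = δb → ‖Δx‖ = 0.1230
relative error = 0.0727
so the bound overstates the realised error by a factor of ≈ 2.8403 (computed from the unrounded values)

0.0727
0.2065


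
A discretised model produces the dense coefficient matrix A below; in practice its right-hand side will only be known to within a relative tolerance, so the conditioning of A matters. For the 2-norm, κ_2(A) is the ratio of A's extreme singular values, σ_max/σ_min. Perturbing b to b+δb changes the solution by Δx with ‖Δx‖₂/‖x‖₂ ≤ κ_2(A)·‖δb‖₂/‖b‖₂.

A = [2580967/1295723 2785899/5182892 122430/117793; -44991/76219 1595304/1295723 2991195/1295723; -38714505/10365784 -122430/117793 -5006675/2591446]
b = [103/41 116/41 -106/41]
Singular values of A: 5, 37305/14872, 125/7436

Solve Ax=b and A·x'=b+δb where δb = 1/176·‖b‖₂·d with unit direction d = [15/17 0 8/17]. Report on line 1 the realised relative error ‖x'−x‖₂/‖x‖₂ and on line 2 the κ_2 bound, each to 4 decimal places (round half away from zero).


0.0260
1.6900

from the listed singular values, σ₁ = 5, σ_n = 125/7436
condition number: 5 ÷ (125/7436) = 297.4400
κ_2(A)·‖δb‖/‖b‖ = 1.6900
solve Ax = b  →  x = [0.1616 -51.9634 28.9807]
2-norm of b is 4.5826; of x, 59.4987
re-solving with b+δb shifts x by Δx of norm 1.5489
relative error = 0.0260
tightness: 0.0260 against a bound of 1.6900 (unrounded ratio ≈ 0.0154)


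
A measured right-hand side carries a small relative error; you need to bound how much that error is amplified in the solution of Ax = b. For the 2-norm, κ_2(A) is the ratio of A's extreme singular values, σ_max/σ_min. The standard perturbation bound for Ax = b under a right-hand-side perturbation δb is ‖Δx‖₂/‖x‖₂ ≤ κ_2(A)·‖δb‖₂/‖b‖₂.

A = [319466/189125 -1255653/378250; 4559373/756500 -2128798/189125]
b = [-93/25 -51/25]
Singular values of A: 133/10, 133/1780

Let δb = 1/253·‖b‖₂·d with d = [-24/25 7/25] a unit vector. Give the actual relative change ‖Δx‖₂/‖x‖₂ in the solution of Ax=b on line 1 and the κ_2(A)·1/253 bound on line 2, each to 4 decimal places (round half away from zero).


0.0056
0.7036

largest singular value 133/10, smallest 133/1780
condition number: (133/10) ÷ (133/1780) = 178.0000
κ_2(A)·‖δb‖/‖b‖ = 0.7036
solve Ax = b  →  x = [35.3207 19.0933]
‖b‖ = 4.2426, ‖x‖ = 40.1510
Δx = A⁻¹·δb where δb = 1/253·4.2426·d; ‖Δx‖ = 0.2244
realised ‖Δx‖/‖x‖ = 0.0056
realised/bound (from unrounded values) ≈ 0.0079


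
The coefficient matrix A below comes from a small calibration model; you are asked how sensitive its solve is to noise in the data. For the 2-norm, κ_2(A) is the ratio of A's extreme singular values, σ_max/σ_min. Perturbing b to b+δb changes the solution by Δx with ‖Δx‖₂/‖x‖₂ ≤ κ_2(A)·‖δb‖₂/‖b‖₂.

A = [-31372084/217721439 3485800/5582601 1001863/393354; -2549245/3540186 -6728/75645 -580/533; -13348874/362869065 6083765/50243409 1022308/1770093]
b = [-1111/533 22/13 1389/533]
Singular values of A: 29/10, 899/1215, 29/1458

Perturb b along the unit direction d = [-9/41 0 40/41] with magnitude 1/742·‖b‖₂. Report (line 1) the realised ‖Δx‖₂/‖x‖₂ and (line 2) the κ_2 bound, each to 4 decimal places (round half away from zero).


0.0017
0.1965

σ_max = 29/10, σ_min = 29/1458
κ_2(A) = (29/10) / (29/1458) = 145.8000
worst-case relative error ≤ 145.8000 × 1/742 = 0.1965
solve Ax = b  →  x = [-33.6527 -143.4109 32.4357]
‖b‖ = 3.7417, ‖x‖ = 150.8352
δb = ε·‖b‖·d = [-0.0011 0.0000 0.0049]; solving A·Δx = δb gives ‖Δx‖ = 0.2535
dividing the unrounded norms, ‖Δx‖/‖x‖ = 0.0017
so the bound overstates the realised error by a factor of ≈ 116.9060 (computed from the unrounded values)


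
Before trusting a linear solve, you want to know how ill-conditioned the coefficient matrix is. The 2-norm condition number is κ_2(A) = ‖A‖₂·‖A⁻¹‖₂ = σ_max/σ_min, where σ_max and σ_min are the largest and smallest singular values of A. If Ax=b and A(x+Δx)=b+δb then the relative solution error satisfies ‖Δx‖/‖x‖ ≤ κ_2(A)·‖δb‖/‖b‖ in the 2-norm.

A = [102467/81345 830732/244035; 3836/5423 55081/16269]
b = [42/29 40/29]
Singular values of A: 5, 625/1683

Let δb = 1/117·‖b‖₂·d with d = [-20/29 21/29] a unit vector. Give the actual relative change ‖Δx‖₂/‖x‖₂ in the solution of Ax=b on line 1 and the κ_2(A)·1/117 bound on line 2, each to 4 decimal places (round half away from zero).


0.1151
0.1151

largest singular value 5, smallest 625/1683
condition number: 5 ÷ (625/1683) = 13.4640
worst-case relative error ≤ 13.4640 × 1/117 = 0.1151
solve Ax = b  →  x = [0.1120 0.3840]
‖b‖₂ = 2.0000 and ‖x‖₂ = 0.4000
δb = ε·‖b‖·d = [-0.0118 0.0124]; solving A·Δx = δb gives ‖Δx‖ = 0.0460
realised ‖Δx‖/‖x‖ = 0.1151
so the bound is sharp here: realised error equals the bound


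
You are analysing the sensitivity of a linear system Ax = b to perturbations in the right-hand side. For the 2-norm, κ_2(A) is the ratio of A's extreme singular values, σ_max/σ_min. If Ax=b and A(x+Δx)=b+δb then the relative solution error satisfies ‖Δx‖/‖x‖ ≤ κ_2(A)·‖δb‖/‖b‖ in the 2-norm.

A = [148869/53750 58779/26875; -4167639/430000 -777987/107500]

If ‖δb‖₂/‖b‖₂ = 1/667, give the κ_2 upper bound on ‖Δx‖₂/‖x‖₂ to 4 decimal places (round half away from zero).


0.2063

M = AᵀA = [30060130401/295840000 5635809333/73960000; 5635809333/73960000 1056869289/18490000]. tr(M)=1878801561/11833600, det(M)=15752961/11833600
char-poly roots: 3969/25 and 3969/473344
σ_max=√(3969/25)=(63/5), σ_min=√(3969/473344)=(63/688) → κ = 137.6000
perturbation bound = 137.6000·1/667 = 0.2063


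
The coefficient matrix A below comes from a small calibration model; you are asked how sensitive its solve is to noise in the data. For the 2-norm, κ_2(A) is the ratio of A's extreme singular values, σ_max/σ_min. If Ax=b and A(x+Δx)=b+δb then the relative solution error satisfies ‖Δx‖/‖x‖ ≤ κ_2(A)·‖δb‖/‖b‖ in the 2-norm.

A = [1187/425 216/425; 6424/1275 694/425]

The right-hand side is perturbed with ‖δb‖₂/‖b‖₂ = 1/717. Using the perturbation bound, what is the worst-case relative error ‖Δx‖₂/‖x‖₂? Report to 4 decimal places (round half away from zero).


form AᵀA = [186673/5625 18088/1875; 18088/1875 1828/625] with trace 325/9 and determinant 4
solving λ² − 325/9·λ + 4 = 0 gives λ = 36, 1/9
σ_max=√36=6, σ_min=√(1/9)=(1/3) → κ = 18.0000
κ_2(A)·‖δb‖/‖b‖ = 0.0251

0.0251


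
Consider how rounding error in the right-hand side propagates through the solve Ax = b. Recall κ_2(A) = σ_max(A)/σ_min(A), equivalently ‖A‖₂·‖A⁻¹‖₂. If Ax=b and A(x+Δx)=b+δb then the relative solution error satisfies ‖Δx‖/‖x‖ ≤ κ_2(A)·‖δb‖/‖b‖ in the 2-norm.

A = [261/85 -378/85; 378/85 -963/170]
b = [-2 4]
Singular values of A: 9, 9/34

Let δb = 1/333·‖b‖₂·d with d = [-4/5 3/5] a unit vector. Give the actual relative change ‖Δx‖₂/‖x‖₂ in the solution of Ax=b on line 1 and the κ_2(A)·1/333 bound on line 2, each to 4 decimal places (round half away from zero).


largest singular value 9, smallest 9/34
κ_2(A) = 9 / (9/34) = 34.0000
perturbation bound = 34.0000·1/333 = 0.1021
solve Ax = b  →  x = [12.2222 8.8889]
2-norm of b is 4.4721; of x, 15.1127
with δb = [-0.0107 0.0081], A·Δx = δb → ‖Δx‖ = 0.0507
dividing the unrounded norms, ‖Δx‖/‖x‖ = 0.0034
realised/bound (from unrounded values) ≈ 0.0329

0.0034
0.1021


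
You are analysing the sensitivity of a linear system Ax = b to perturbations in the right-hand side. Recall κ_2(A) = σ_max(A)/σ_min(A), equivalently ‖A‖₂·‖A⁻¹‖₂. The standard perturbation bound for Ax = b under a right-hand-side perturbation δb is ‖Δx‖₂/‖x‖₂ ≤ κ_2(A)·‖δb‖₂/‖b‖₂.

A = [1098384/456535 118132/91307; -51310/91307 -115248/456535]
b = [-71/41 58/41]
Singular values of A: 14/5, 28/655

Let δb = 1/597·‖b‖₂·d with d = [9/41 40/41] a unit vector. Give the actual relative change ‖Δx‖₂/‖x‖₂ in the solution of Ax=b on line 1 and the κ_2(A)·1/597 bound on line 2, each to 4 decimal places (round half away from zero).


0.0037
0.1097

from the listed singular values, σ₁ = 14/5, σ_n = 28/655
κ_2(A) = (14/5) / (28/655) = 65.5000
perturbation bound = 65.5000·1/597 = 0.1097
solve Ax = b  →  x = [-11.6387 20.3046]
2-norm of b is 2.2361; of x, 23.4038
with δb = [0.0008 0.0037], A·Δx = δb → ‖Δx‖ = 0.0876
realised ‖Δx‖/‖x‖ = 0.0037
tightness: 0.0037 against a bound of 0.1097 (unrounded ratio ≈ 0.0341)


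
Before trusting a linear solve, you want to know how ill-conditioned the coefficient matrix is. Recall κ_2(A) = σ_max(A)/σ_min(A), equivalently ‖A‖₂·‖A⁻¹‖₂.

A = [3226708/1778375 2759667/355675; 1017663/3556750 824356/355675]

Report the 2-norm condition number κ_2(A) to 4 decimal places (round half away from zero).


M = AᵀA = [68291545681/20240752900 14918556618/1012037645; 14918556618/1012037645 13272519625/202407529]. tr(M)=830186501/12040900, det(M)=47458321/12040900
λ_max, λ_min = (830186501/12040900 ± √686923862853307401/144983272810000)/2 = 6889/100, 6889/120409
so κ_2 = √((6889/100) / (6889/120409)) = 34.7000

34.7000


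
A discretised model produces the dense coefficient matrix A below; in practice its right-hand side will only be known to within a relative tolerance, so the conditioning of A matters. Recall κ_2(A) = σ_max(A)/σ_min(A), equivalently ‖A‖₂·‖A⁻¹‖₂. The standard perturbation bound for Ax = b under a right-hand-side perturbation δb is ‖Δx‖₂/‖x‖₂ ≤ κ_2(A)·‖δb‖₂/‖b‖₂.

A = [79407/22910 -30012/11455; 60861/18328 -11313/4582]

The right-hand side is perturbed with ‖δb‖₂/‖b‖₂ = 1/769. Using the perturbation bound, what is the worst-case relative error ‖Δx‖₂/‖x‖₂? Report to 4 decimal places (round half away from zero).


0.3287

M = AᵀA = [230070249/9985600 -43137117/2496400; -43137117/2496400 8088561/624100]. tr(M)=14379489/399424, det(M)=2025/99856
eigenvalues of AᵀA: λ = (tr ± √(tr²−4·det))/2 = 36, 225/399424
κ = σ_max/σ_min = 6/(15/632) = 252.8000
worst-case relative error ≤ 252.8000 × 1/769 = 0.3287


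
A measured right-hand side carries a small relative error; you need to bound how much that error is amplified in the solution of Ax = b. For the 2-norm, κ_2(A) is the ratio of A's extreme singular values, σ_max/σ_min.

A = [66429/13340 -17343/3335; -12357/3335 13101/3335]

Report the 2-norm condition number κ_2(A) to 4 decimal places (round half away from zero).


M = AᵀA = [274237569/7118224 -71985375/1779556; -71985375/1779556 18896634/444889]. tr(M)=685593/8464, det(M)=729/8464
solving λ² − 685593/8464·λ + 729/8464 = 0 gives λ = 81, 9/8464
κ_2(A) = √(λ_max/λ_min) = √(81 / (9/8464)) = 276.0000

276.0000


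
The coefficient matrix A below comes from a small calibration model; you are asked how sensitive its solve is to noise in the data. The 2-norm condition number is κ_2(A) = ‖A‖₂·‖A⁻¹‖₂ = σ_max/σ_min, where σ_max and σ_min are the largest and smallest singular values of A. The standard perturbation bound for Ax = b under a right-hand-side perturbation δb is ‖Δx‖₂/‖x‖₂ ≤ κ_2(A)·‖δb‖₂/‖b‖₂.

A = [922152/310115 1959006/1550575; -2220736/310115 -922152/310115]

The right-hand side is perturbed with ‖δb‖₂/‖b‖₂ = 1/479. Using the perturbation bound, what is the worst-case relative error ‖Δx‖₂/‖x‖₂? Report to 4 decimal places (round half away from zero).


0.7183

AᵀA = [1368528448/22762441 71276816688/2845305125; 71276816688/2845305125 148501847844/14226525625]; tr = 5939835076/84180625, det = 88510464/2104515625
λ_max, λ_min = (5939835076/84180625 ± √35280448591491356176/7086377625390625)/2 = 1764/25, 50176/84180625
so κ_2 = √((1764/25) / (50176/84180625)) = 344.0625
worst-case relative error ≤ 344.0625 × 1/479 = 0.7183


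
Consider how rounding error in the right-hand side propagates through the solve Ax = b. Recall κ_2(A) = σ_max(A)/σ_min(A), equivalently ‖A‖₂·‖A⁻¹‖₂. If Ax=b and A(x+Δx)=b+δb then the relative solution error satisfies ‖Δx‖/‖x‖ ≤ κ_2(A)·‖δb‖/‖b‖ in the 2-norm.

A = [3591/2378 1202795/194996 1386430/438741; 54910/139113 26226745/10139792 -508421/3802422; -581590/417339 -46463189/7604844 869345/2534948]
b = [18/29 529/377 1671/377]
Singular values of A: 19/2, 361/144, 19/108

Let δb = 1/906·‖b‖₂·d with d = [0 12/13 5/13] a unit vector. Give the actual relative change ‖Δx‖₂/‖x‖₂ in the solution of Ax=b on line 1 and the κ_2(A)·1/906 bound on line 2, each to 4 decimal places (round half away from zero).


0.0017
0.0596

from the listed singular values, σ₁ = 19/2, σ_n = 19/108
κ = σ_max/σ_min = (19/2)/(19/108) = 54.0000
κ_2(A)·‖δb‖/‖b‖ = 0.0596
solve Ax = b  →  x = [-16.6829 3.1889 1.9441]
‖b‖ = 4.6904, ‖x‖ = 17.0959
δb = ε·‖b‖·d = [0.0000 0.0048 0.0020]; solving A·Δx = δb gives ‖Δx‖ = 0.0294
realised ‖Δx‖/‖x‖ = 0.0017
realised/bound (from unrounded values) ≈ 0.0289


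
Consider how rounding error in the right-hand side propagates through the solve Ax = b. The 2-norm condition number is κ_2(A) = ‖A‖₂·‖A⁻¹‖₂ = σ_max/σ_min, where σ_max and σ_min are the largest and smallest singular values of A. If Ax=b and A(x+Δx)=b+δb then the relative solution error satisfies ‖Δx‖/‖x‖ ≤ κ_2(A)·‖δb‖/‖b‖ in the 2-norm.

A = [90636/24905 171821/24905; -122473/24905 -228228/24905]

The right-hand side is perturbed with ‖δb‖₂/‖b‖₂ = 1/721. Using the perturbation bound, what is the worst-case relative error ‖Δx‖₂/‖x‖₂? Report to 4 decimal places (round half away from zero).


0.4064

form AᵀA = [928580809/24810361 1740997440/24810361; 1740997440/24810361 3264419041/24810361] with trace 14508650/85849 and determinant 28561/85849
char-poly roots: 169 and 169/85849
σ_max=√169=13, σ_min=√(169/85849)=(13/293) → κ = 293.0000
bound on ‖Δx‖/‖x‖: κ·ε = 293.0000·1/721 = 0.4064


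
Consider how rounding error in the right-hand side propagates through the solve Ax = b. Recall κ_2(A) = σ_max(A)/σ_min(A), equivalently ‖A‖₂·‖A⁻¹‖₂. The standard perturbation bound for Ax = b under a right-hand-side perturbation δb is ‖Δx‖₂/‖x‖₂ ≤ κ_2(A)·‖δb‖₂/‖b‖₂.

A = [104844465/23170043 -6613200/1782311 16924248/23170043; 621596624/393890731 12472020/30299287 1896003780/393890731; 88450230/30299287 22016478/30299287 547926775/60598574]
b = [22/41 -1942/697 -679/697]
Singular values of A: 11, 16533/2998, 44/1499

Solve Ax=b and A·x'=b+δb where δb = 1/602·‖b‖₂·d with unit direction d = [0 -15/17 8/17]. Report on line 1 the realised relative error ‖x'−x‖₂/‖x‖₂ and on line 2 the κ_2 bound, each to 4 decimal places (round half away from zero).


0.0025
0.6225

σ_max = 11, σ_min = 44/1499
condition number: 11 ÷ (44/1499) = 374.7500
perturbation bound = 374.7500·1/602 = 0.6225
solve Ax = b  →  x = [-43.3247 -49.4652 17.8550]
2-norm of b is 3.0000; of x, 68.1368
Δx = A⁻¹·δb where δb = 1/602·3.0000·d; ‖Δx‖ = 0.1698
dividing the unrounded norms, ‖Δx‖/‖x‖ = 0.0025
so the bound overstates the realised error by a factor of ≈ 249.8351 (computed from the unrounded values)


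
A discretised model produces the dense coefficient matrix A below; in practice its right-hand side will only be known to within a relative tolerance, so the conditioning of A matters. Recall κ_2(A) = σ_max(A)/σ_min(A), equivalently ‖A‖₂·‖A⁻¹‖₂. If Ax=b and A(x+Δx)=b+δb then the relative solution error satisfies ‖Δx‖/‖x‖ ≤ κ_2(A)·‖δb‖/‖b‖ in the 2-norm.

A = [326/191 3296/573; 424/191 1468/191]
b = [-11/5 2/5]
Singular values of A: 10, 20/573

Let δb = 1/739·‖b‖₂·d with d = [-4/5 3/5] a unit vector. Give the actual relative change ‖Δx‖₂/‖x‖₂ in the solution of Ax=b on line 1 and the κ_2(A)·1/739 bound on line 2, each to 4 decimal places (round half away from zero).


0.0015
0.3877

from the listed singular values, σ₁ = 10, σ_n = 20/573
κ = σ_max/σ_min = 10/(20/573) = 286.5000
bound on ‖Δx‖/‖x‖: κ·ε = 286.5000·1/739 = 0.3877
solve Ax = b  →  x = [-55.0360 15.9480]
‖b‖ = 2.2361, ‖x‖ = 57.3001
δb = ε·‖b‖·d = [-0.0024 0.0018]; solving A·Δx = δb gives ‖Δx‖ = 0.0867
realised ‖Δx‖/‖x‖ = 0.0015
so the bound overstates the realised error by a factor of ≈ 256.2538 (computed from the unrounded values)
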